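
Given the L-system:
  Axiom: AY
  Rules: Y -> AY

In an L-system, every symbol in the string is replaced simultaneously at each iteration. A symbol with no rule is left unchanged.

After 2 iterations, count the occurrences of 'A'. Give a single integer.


Answer: 3

Derivation:
Step 0: AY  (1 'A')
Step 1: AAY  (2 'A')
Step 2: AAAY  (3 'A')


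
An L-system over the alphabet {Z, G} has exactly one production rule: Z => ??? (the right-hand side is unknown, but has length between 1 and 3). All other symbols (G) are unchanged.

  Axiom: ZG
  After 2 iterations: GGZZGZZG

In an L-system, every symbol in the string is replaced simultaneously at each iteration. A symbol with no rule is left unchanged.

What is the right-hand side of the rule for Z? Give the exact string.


Trying Z => GZZ:
  Step 0: ZG
  Step 1: GZZG
  Step 2: GGZZGZZG
Matches the given result.

Answer: GZZ


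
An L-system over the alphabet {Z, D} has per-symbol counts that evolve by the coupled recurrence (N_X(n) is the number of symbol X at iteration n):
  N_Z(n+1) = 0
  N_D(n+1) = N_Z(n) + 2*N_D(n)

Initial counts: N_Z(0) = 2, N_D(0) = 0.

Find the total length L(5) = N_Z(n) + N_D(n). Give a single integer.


Answer: 32

Derivation:
Step 0: N_Z=2, N_D=0, L=2
Step 1: N_Z=0, N_D=2, L=2
Step 2: N_Z=0, N_D=4, L=4
Step 3: N_Z=0, N_D=8, L=8
Step 4: N_Z=0, N_D=16, L=16
Step 5: N_Z=0, N_D=32, L=32


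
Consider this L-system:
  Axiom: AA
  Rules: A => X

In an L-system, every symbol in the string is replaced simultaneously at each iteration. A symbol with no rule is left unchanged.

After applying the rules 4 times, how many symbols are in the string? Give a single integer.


Step 0: length = 2
Step 1: length = 2
Step 2: length = 2
Step 3: length = 2
Step 4: length = 2

Answer: 2


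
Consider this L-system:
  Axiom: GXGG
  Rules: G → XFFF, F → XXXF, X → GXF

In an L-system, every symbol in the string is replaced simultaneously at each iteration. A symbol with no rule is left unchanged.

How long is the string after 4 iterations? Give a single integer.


Step 0: length = 4
Step 1: length = 15
Step 2: length = 56
Step 3: length = 189
Step 4: length = 666

Answer: 666


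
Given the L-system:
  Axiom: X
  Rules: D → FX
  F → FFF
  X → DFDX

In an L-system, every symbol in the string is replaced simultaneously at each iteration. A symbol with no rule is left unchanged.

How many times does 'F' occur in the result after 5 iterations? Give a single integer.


Answer: 261

Derivation:
Step 0: X  (0 'F')
Step 1: DFDX  (1 'F')
Step 2: FXFFFFXDFDX  (6 'F')
Step 3: FFFDFDXFFFFFFFFFFFFDFDXFXFFFFXDFDX  (23 'F')
Step 4: FFFFFFFFFFXFFFFXDFDXFFFFFFFFFFFFFFFFFFFFFFFFFFFFFFFFFFFFFXFFFFXDFDXFFFDFDXFFFFFFFFFFFFDFDXFXFFFFXDFDX  (80 'F')
Step 5: FFFFFFFFFFFFFFFFFFFFFFFFFFFFFFDFDXFFFFFFFFFFFFDFDXFXFFFFXDFDXFFFFFFFFFFFFFFFFFFFFFFFFFFFFFFFFFFFFFFFFFFFFFFFFFFFFFFFFFFFFFFFFFFFFFFFFFFFFFFFFFFFFFFFFFFFFFFFFFFFFFFFFFFFFFFFDFDXFFFFFFFFFFFFDFDXFXFFFFXDFDXFFFFFFFFFFXFFFFXDFDXFFFFFFFFFFFFFFFFFFFFFFFFFFFFFFFFFFFFFXFFFFXDFDXFFFDFDXFFFFFFFFFFFFDFDXFXFFFFXDFDX  (261 'F')


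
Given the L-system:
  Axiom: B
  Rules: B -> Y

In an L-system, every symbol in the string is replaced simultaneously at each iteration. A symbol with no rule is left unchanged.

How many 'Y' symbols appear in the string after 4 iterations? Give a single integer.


Answer: 1

Derivation:
Step 0: B  (0 'Y')
Step 1: Y  (1 'Y')
Step 2: Y  (1 'Y')
Step 3: Y  (1 'Y')
Step 4: Y  (1 'Y')


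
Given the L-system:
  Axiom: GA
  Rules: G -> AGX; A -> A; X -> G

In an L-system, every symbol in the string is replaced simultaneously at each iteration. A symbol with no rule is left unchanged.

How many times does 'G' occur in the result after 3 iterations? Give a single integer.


Step 0: GA  (1 'G')
Step 1: AGXA  (1 'G')
Step 2: AAGXGA  (2 'G')
Step 3: AAAGXGAGXA  (3 'G')

Answer: 3


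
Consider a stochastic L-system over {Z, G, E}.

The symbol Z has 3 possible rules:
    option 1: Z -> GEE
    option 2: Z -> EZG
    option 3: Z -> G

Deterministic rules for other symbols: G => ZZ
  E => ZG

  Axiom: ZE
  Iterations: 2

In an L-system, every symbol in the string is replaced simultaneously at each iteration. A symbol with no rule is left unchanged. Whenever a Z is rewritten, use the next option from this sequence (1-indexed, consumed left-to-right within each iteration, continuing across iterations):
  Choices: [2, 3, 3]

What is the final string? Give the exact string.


Step 0: ZE
Step 1: EZGZG  (used choices [2])
Step 2: ZGGZZGZZ  (used choices [3, 3])

Answer: ZGGZZGZZ


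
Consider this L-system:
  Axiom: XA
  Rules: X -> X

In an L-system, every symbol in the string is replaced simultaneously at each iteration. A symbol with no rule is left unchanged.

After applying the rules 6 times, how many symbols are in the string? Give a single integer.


Answer: 2

Derivation:
Step 0: length = 2
Step 1: length = 2
Step 2: length = 2
Step 3: length = 2
Step 4: length = 2
Step 5: length = 2
Step 6: length = 2


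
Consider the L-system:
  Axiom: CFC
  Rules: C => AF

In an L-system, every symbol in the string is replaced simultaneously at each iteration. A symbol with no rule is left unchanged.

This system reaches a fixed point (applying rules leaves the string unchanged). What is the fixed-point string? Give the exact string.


Step 0: CFC
Step 1: AFFAF
Step 2: AFFAF  (unchanged — fixed point at step 1)

Answer: AFFAF


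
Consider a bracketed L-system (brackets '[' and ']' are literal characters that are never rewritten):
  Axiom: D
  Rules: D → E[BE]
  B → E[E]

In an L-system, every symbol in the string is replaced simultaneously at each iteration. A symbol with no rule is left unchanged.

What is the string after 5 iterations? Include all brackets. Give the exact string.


Answer: E[E[E]E]

Derivation:
Step 0: D
Step 1: E[BE]
Step 2: E[E[E]E]
Step 3: E[E[E]E]
Step 4: E[E[E]E]
Step 5: E[E[E]E]


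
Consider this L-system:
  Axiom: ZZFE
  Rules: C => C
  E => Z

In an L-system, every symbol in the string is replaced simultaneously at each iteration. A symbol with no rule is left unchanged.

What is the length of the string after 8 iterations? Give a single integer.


Answer: 4

Derivation:
Step 0: length = 4
Step 1: length = 4
Step 2: length = 4
Step 3: length = 4
Step 4: length = 4
Step 5: length = 4
Step 6: length = 4
Step 7: length = 4
Step 8: length = 4


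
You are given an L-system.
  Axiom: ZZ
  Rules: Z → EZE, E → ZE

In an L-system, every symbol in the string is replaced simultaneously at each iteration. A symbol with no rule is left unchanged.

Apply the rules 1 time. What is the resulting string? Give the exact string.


Step 0: ZZ
Step 1: EZEEZE

Answer: EZEEZE


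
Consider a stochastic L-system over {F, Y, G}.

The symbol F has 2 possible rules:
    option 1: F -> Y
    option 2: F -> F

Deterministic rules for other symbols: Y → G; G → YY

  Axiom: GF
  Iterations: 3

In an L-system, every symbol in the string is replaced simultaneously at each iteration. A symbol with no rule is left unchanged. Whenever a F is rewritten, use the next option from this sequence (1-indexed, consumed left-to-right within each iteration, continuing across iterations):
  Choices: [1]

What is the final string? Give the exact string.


Answer: YYYYYY

Derivation:
Step 0: GF
Step 1: YYY  (used choices [1])
Step 2: GGG  (used choices [])
Step 3: YYYYYY  (used choices [])


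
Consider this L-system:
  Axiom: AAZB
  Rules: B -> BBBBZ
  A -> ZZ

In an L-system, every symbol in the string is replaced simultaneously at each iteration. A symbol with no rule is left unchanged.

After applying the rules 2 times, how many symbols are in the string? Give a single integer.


Answer: 26

Derivation:
Step 0: length = 4
Step 1: length = 10
Step 2: length = 26


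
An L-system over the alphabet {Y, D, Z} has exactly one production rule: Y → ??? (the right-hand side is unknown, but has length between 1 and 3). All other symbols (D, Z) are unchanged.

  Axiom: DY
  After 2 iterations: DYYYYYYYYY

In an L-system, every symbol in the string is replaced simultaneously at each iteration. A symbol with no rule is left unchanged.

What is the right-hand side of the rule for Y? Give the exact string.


Answer: YYY

Derivation:
Trying Y → YYY:
  Step 0: DY
  Step 1: DYYY
  Step 2: DYYYYYYYYY
Matches the given result.


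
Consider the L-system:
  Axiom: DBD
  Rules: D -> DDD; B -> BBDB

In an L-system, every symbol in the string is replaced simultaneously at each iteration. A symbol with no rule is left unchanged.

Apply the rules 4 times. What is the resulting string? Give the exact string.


Answer: DDDDDDDDDDDDDDDDDDDDDDDDDDDDDDDDDDDDDDDDDDDDDDDDDDDDDDDDDDDDDDDDDDDDDDDDDDDDDDDDDBBDBBBDBDDDBBDBBBDBBBDBDDDBBDBDDDDDDDDDBBDBBBDBDDDBBDBBBDBBBDBDDDBBDBBBDBBBDBDDDBBDBDDDDDDDDDBBDBBBDBDDDBBDBDDDDDDDDDDDDDDDDDDDDDDDDDDDBBDBBBDBDDDBBDBBBDBBBDBDDDBBDBDDDDDDDDDBBDBBBDBDDDBBDBDDDDDDDDDDDDDDDDDDDDDDDDDDDDDDDDDDDDDDDDDDDDDDDDDDDDDDDDDDDDDDDDDDDDDDDDDDDDDDDDD

Derivation:
Step 0: DBD
Step 1: DDDBBDBDDD
Step 2: DDDDDDDDDBBDBBBDBDDDBBDBDDDDDDDDD
Step 3: DDDDDDDDDDDDDDDDDDDDDDDDDDDBBDBBBDBDDDBBDBBBDBBBDBDDDBBDBDDDDDDDDDBBDBBBDBDDDBBDBDDDDDDDDDDDDDDDDDDDDDDDDDDD
Step 4: DDDDDDDDDDDDDDDDDDDDDDDDDDDDDDDDDDDDDDDDDDDDDDDDDDDDDDDDDDDDDDDDDDDDDDDDDDDDDDDDDBBDBBBDBDDDBBDBBBDBBBDBDDDBBDBDDDDDDDDDBBDBBBDBDDDBBDBBBDBBBDBDDDBBDBBBDBBBDBDDDBBDBDDDDDDDDDBBDBBBDBDDDBBDBDDDDDDDDDDDDDDDDDDDDDDDDDDDBBDBBBDBDDDBBDBBBDBBBDBDDDBBDBDDDDDDDDDBBDBBBDBDDDBBDBDDDDDDDDDDDDDDDDDDDDDDDDDDDDDDDDDDDDDDDDDDDDDDDDDDDDDDDDDDDDDDDDDDDDDDDDDDDDDDDDD


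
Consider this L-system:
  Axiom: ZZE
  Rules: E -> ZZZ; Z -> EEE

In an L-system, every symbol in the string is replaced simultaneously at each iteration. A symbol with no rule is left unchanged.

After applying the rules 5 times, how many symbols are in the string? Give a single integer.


Step 0: length = 3
Step 1: length = 9
Step 2: length = 27
Step 3: length = 81
Step 4: length = 243
Step 5: length = 729

Answer: 729


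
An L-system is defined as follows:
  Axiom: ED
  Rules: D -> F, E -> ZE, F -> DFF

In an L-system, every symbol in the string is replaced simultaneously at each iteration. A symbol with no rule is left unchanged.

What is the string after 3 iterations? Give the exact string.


Step 0: ED
Step 1: ZEF
Step 2: ZZEDFF
Step 3: ZZZEFDFFDFF

Answer: ZZZEFDFFDFF


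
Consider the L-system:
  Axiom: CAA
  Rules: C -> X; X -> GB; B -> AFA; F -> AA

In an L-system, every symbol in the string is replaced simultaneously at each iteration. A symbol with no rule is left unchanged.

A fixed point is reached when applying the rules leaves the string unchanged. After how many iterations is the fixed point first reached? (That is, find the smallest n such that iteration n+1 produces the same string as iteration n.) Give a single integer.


Step 0: CAA
Step 1: XAA
Step 2: GBAA
Step 3: GAFAAA
Step 4: GAAAAAA
Step 5: GAAAAAA  (unchanged — fixed point at step 4)

Answer: 4


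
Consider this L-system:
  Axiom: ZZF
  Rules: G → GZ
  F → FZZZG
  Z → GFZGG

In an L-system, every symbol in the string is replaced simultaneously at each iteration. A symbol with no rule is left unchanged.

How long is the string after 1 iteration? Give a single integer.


Step 0: length = 3
Step 1: length = 15

Answer: 15


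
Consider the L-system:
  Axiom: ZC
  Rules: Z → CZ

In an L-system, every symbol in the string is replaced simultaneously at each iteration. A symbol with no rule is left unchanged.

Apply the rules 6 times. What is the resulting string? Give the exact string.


Step 0: ZC
Step 1: CZC
Step 2: CCZC
Step 3: CCCZC
Step 4: CCCCZC
Step 5: CCCCCZC
Step 6: CCCCCCZC

Answer: CCCCCCZC


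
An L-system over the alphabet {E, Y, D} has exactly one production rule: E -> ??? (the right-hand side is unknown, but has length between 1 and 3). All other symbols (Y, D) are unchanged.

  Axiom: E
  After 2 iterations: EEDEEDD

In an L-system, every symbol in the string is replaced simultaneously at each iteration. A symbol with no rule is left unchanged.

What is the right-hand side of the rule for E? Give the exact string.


Trying E -> EED:
  Step 0: E
  Step 1: EED
  Step 2: EEDEEDD
Matches the given result.

Answer: EED


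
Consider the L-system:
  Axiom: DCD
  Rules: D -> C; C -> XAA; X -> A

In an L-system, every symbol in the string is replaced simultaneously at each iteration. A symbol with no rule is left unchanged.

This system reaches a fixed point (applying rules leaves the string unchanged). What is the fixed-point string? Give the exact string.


Step 0: DCD
Step 1: CXAAC
Step 2: XAAAAAXAA
Step 3: AAAAAAAAA
Step 4: AAAAAAAAA  (unchanged — fixed point at step 3)

Answer: AAAAAAAAA


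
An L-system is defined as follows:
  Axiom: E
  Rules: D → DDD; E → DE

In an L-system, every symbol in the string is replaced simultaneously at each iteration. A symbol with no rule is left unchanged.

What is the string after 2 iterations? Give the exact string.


Step 0: E
Step 1: DE
Step 2: DDDDE

Answer: DDDDE


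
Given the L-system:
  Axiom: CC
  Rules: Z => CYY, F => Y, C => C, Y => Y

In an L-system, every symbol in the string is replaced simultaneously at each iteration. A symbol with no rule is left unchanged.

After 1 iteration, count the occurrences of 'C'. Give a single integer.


Answer: 2

Derivation:
Step 0: CC  (2 'C')
Step 1: CC  (2 'C')


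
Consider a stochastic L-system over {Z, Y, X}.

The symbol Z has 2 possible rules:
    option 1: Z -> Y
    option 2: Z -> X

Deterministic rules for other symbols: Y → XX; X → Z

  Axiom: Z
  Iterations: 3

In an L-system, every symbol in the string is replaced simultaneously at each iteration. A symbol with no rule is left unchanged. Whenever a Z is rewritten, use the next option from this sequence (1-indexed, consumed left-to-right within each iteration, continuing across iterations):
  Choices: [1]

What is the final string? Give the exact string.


Answer: ZZ

Derivation:
Step 0: Z
Step 1: Y  (used choices [1])
Step 2: XX  (used choices [])
Step 3: ZZ  (used choices [])


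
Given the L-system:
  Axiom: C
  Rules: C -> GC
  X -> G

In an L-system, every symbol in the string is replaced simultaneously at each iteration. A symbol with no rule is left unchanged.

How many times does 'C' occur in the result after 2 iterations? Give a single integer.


Answer: 1

Derivation:
Step 0: C  (1 'C')
Step 1: GC  (1 'C')
Step 2: GGC  (1 'C')


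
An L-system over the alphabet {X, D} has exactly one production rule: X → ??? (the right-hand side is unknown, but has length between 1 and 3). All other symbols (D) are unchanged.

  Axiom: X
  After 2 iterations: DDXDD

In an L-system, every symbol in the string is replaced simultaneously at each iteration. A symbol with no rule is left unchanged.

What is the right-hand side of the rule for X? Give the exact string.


Answer: DXD

Derivation:
Trying X → DXD:
  Step 0: X
  Step 1: DXD
  Step 2: DDXDD
Matches the given result.


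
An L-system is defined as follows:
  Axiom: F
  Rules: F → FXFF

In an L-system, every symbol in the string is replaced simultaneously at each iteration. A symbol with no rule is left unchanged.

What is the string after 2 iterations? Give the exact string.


Answer: FXFFXFXFFFXFF

Derivation:
Step 0: F
Step 1: FXFF
Step 2: FXFFXFXFFFXFF


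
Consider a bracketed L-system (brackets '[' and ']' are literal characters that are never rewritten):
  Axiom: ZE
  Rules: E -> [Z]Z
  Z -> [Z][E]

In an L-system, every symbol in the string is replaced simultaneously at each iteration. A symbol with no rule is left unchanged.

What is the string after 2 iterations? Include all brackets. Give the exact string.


Step 0: ZE
Step 1: [Z][E][Z]Z
Step 2: [[Z][E]][[Z]Z][[Z][E]][Z][E]

Answer: [[Z][E]][[Z]Z][[Z][E]][Z][E]


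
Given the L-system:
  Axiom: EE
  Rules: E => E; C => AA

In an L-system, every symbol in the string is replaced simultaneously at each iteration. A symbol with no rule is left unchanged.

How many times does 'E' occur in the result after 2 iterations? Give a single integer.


Answer: 2

Derivation:
Step 0: EE  (2 'E')
Step 1: EE  (2 'E')
Step 2: EE  (2 'E')


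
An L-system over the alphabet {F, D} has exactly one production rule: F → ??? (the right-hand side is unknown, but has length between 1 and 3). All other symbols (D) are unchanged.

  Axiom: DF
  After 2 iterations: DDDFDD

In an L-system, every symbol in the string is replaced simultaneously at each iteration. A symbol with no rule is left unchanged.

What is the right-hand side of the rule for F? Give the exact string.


Trying F → DFD:
  Step 0: DF
  Step 1: DDFD
  Step 2: DDDFDD
Matches the given result.

Answer: DFD


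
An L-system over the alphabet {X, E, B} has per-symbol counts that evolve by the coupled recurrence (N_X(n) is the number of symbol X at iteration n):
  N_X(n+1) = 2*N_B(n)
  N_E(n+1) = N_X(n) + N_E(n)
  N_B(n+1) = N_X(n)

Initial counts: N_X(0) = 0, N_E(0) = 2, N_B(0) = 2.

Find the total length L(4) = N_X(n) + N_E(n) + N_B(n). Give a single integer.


Answer: 22

Derivation:
Step 0: N_X=0, N_E=2, N_B=2, L=4
Step 1: N_X=4, N_E=2, N_B=0, L=6
Step 2: N_X=0, N_E=6, N_B=4, L=10
Step 3: N_X=8, N_E=6, N_B=0, L=14
Step 4: N_X=0, N_E=14, N_B=8, L=22


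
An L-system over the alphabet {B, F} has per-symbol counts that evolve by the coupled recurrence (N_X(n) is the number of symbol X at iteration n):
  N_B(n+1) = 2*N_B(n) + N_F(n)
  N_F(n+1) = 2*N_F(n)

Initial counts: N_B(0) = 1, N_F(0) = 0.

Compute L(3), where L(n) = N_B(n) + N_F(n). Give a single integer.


Step 0: N_B=1, N_F=0, L=1
Step 1: N_B=2, N_F=0, L=2
Step 2: N_B=4, N_F=0, L=4
Step 3: N_B=8, N_F=0, L=8

Answer: 8


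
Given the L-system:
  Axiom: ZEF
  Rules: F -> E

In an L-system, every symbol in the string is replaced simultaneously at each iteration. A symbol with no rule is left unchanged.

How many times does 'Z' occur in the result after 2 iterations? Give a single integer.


Step 0: ZEF  (1 'Z')
Step 1: ZEE  (1 'Z')
Step 2: ZEE  (1 'Z')

Answer: 1


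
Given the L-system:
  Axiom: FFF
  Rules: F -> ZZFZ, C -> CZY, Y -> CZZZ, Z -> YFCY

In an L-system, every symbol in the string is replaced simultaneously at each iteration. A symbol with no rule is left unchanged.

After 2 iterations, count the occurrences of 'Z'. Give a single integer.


Step 0: FFF  (0 'Z')
Step 1: ZZFZZZFZZZFZ  (9 'Z')
Step 2: YFCYYFCYZZFZYFCYYFCYYFCYZZFZYFCYYFCYYFCYZZFZYFCY  (9 'Z')

Answer: 9


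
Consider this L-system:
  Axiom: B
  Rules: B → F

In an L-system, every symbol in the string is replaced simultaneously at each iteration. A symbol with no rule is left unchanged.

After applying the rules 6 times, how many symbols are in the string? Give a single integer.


Step 0: length = 1
Step 1: length = 1
Step 2: length = 1
Step 3: length = 1
Step 4: length = 1
Step 5: length = 1
Step 6: length = 1

Answer: 1


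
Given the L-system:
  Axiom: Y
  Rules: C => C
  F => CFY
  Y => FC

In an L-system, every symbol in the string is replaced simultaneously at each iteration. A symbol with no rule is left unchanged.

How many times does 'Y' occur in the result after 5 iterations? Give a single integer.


Step 0: Y  (1 'Y')
Step 1: FC  (0 'Y')
Step 2: CFYC  (1 'Y')
Step 3: CCFYFCC  (1 'Y')
Step 4: CCCFYFCCFYCC  (2 'Y')
Step 5: CCCCFYFCCFYCCCFYFCCC  (3 'Y')

Answer: 3


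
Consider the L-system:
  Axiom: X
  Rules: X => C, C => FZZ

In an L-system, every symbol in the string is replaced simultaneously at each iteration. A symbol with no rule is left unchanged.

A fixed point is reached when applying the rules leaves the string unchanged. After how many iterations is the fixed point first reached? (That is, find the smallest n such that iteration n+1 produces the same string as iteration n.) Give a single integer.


Answer: 2

Derivation:
Step 0: X
Step 1: C
Step 2: FZZ
Step 3: FZZ  (unchanged — fixed point at step 2)


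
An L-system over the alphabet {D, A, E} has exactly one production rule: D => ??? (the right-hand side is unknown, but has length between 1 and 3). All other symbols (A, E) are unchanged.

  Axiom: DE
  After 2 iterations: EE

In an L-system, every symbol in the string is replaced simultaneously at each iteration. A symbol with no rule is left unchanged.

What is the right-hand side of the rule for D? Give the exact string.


Answer: E

Derivation:
Trying D => E:
  Step 0: DE
  Step 1: EE
  Step 2: EE
Matches the given result.


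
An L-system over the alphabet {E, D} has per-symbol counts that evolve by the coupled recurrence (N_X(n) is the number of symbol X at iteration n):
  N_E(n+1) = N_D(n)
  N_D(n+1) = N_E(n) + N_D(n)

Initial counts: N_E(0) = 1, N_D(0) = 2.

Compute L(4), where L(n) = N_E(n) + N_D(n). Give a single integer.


Step 0: N_E=1, N_D=2, L=3
Step 1: N_E=2, N_D=3, L=5
Step 2: N_E=3, N_D=5, L=8
Step 3: N_E=5, N_D=8, L=13
Step 4: N_E=8, N_D=13, L=21

Answer: 21


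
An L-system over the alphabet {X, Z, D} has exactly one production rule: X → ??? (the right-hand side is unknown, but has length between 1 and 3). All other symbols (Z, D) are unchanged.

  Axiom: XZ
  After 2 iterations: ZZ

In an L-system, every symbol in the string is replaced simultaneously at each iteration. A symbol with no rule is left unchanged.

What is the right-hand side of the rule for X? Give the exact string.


Trying X → Z:
  Step 0: XZ
  Step 1: ZZ
  Step 2: ZZ
Matches the given result.

Answer: Z


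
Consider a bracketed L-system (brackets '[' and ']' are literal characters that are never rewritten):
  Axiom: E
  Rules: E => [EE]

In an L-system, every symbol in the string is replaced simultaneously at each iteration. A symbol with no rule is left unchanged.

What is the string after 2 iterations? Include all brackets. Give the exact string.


Step 0: E
Step 1: [EE]
Step 2: [[EE][EE]]

Answer: [[EE][EE]]


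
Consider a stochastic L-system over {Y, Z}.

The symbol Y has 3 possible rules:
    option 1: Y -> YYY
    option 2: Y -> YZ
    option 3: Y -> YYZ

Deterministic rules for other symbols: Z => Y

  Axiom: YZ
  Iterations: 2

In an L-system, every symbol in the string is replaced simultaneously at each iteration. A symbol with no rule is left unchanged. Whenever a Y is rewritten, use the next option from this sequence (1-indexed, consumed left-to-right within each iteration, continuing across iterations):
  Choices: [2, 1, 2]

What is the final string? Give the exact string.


Answer: YYYYYZ

Derivation:
Step 0: YZ
Step 1: YZY  (used choices [2])
Step 2: YYYYYZ  (used choices [1, 2])


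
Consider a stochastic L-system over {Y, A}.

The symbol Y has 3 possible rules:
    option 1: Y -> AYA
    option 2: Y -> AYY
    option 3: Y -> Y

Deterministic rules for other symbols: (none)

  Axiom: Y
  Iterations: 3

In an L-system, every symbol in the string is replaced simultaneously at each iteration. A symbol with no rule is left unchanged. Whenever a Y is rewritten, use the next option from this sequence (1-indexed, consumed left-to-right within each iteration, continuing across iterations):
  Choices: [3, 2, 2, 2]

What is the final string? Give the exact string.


Step 0: Y
Step 1: Y  (used choices [3])
Step 2: AYY  (used choices [2])
Step 3: AAYYAYY  (used choices [2, 2])

Answer: AAYYAYY


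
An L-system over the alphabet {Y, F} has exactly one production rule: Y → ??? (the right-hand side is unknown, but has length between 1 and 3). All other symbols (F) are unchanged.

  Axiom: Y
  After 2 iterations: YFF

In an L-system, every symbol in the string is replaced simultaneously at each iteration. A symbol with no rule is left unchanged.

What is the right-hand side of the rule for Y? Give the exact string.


Answer: YF

Derivation:
Trying Y → YF:
  Step 0: Y
  Step 1: YF
  Step 2: YFF
Matches the given result.


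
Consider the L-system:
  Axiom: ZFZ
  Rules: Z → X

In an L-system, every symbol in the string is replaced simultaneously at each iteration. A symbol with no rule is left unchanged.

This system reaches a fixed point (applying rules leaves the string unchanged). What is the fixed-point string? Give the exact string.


Answer: XFX

Derivation:
Step 0: ZFZ
Step 1: XFX
Step 2: XFX  (unchanged — fixed point at step 1)


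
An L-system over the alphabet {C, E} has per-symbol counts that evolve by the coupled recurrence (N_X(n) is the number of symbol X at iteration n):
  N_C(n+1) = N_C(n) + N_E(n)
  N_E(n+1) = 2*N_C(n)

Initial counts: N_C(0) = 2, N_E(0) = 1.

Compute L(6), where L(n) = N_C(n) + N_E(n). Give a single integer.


Answer: 213

Derivation:
Step 0: N_C=2, N_E=1, L=3
Step 1: N_C=3, N_E=4, L=7
Step 2: N_C=7, N_E=6, L=13
Step 3: N_C=13, N_E=14, L=27
Step 4: N_C=27, N_E=26, L=53
Step 5: N_C=53, N_E=54, L=107
Step 6: N_C=107, N_E=106, L=213


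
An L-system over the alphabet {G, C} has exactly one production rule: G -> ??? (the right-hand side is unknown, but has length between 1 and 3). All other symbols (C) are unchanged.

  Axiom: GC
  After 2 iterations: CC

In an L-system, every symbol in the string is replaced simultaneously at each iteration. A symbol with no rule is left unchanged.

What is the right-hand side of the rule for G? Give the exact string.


Trying G -> C:
  Step 0: GC
  Step 1: CC
  Step 2: CC
Matches the given result.

Answer: C


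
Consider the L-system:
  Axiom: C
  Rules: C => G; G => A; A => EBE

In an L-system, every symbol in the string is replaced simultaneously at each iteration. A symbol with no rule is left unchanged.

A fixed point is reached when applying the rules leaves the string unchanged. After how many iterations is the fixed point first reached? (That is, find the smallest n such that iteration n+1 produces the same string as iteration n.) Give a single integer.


Step 0: C
Step 1: G
Step 2: A
Step 3: EBE
Step 4: EBE  (unchanged — fixed point at step 3)

Answer: 3


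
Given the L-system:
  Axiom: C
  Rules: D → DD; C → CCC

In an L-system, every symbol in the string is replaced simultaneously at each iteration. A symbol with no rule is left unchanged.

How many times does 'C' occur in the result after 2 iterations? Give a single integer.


Step 0: C  (1 'C')
Step 1: CCC  (3 'C')
Step 2: CCCCCCCCC  (9 'C')

Answer: 9


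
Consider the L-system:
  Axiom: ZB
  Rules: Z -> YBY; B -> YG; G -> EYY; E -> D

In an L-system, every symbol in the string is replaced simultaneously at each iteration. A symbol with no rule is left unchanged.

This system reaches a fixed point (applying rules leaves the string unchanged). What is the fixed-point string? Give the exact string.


Answer: YYDYYYYDYY

Derivation:
Step 0: ZB
Step 1: YBYYG
Step 2: YYGYYEYY
Step 3: YYEYYYYDYY
Step 4: YYDYYYYDYY
Step 5: YYDYYYYDYY  (unchanged — fixed point at step 4)


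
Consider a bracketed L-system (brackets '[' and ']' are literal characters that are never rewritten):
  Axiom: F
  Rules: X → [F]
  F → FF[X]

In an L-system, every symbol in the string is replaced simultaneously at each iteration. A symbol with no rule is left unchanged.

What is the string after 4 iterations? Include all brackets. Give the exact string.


Answer: FF[X]FF[X][[F]]FF[X]FF[X][[F]][[FF[X]]]FF[X]FF[X][[F]]FF[X]FF[X][[F]][[FF[X]]][[FF[X]FF[X][[F]]]]

Derivation:
Step 0: F
Step 1: FF[X]
Step 2: FF[X]FF[X][[F]]
Step 3: FF[X]FF[X][[F]]FF[X]FF[X][[F]][[FF[X]]]
Step 4: FF[X]FF[X][[F]]FF[X]FF[X][[F]][[FF[X]]]FF[X]FF[X][[F]]FF[X]FF[X][[F]][[FF[X]]][[FF[X]FF[X][[F]]]]


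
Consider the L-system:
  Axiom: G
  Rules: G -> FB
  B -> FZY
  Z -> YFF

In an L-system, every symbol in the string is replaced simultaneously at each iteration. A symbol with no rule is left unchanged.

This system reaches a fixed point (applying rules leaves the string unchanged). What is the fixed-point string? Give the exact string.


Step 0: G
Step 1: FB
Step 2: FFZY
Step 3: FFYFFY
Step 4: FFYFFY  (unchanged — fixed point at step 3)

Answer: FFYFFY


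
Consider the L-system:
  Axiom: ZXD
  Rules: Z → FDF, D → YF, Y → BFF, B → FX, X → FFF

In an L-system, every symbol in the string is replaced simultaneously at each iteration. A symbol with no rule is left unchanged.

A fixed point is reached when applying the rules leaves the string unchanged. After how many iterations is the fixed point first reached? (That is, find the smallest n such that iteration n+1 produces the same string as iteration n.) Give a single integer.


Answer: 5

Derivation:
Step 0: ZXD
Step 1: FDFFFFYF
Step 2: FYFFFFFBFFF
Step 3: FBFFFFFFFFXFFF
Step 4: FFXFFFFFFFFFFFFFF
Step 5: FFFFFFFFFFFFFFFFFFF
Step 6: FFFFFFFFFFFFFFFFFFF  (unchanged — fixed point at step 5)


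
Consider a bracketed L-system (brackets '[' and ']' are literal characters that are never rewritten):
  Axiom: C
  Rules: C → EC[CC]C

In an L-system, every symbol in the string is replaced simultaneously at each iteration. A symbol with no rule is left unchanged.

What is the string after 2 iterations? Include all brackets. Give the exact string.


Answer: EEC[CC]C[EC[CC]CEC[CC]C]EC[CC]C

Derivation:
Step 0: C
Step 1: EC[CC]C
Step 2: EEC[CC]C[EC[CC]CEC[CC]C]EC[CC]C


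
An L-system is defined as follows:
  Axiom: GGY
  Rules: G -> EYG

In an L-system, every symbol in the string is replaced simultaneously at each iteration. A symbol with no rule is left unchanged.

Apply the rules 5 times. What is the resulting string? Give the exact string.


Answer: EYEYEYEYEYGEYEYEYEYEYGY

Derivation:
Step 0: GGY
Step 1: EYGEYGY
Step 2: EYEYGEYEYGY
Step 3: EYEYEYGEYEYEYGY
Step 4: EYEYEYEYGEYEYEYEYGY
Step 5: EYEYEYEYEYGEYEYEYEYEYGY


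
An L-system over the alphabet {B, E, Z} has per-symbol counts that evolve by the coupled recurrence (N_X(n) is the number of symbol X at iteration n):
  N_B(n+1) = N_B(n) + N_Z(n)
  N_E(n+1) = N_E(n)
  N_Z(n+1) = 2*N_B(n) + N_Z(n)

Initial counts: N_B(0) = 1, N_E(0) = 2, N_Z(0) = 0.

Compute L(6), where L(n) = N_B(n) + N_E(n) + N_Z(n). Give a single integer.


Step 0: N_B=1, N_E=2, N_Z=0, L=3
Step 1: N_B=1, N_E=2, N_Z=2, L=5
Step 2: N_B=3, N_E=2, N_Z=4, L=9
Step 3: N_B=7, N_E=2, N_Z=10, L=19
Step 4: N_B=17, N_E=2, N_Z=24, L=43
Step 5: N_B=41, N_E=2, N_Z=58, L=101
Step 6: N_B=99, N_E=2, N_Z=140, L=241

Answer: 241


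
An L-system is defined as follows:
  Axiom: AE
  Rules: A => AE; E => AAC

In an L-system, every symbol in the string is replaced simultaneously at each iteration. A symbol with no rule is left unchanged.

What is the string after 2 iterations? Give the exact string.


Answer: AEAACAEAEC

Derivation:
Step 0: AE
Step 1: AEAAC
Step 2: AEAACAEAEC


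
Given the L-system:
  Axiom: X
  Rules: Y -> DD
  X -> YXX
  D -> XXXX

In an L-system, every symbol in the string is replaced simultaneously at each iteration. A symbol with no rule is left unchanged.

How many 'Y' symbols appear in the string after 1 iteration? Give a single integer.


Answer: 1

Derivation:
Step 0: X  (0 'Y')
Step 1: YXX  (1 'Y')


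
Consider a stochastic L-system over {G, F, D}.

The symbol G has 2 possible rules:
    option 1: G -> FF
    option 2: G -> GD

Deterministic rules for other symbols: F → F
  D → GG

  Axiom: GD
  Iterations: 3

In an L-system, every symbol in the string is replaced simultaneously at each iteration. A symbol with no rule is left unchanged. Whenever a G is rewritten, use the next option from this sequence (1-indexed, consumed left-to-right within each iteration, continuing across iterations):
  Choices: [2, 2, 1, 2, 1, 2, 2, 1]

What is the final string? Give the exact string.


Answer: FFGGGDGDFFFFGG

Derivation:
Step 0: GD
Step 1: GDGG  (used choices [2])
Step 2: GDGGFFGD  (used choices [2, 1, 2])
Step 3: FFGGGDGDFFFFGG  (used choices [1, 2, 2, 1])


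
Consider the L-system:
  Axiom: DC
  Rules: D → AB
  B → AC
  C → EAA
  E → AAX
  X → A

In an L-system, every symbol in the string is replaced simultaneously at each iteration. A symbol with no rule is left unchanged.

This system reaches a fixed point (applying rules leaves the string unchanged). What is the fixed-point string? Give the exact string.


Answer: AAAAAAAAAAAA

Derivation:
Step 0: DC
Step 1: ABEAA
Step 2: AACAAXAA
Step 3: AAEAAAAAAA
Step 4: AAAAXAAAAAAA
Step 5: AAAAAAAAAAAA
Step 6: AAAAAAAAAAAA  (unchanged — fixed point at step 5)


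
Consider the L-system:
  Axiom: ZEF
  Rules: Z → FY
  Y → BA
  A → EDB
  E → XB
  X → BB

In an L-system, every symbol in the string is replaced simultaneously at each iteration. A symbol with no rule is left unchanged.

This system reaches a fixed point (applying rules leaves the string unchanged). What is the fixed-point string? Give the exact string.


Answer: FBBBBDBBBBF

Derivation:
Step 0: ZEF
Step 1: FYXBF
Step 2: FBABBBF
Step 3: FBEDBBBBF
Step 4: FBXBDBBBBF
Step 5: FBBBBDBBBBF
Step 6: FBBBBDBBBBF  (unchanged — fixed point at step 5)


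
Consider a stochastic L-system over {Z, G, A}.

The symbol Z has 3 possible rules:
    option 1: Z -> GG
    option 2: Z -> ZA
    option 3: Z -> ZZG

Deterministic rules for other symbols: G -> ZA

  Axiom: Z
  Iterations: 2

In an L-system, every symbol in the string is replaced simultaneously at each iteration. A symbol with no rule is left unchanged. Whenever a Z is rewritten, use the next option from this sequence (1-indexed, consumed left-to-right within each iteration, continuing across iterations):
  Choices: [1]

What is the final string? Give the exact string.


Step 0: Z
Step 1: GG  (used choices [1])
Step 2: ZAZA  (used choices [])

Answer: ZAZA


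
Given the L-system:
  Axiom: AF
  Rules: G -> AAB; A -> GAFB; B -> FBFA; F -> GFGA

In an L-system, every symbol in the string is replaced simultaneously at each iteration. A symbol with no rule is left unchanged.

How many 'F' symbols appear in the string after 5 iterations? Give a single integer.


Final string: GAFBGAFBFBFAAABGAFBGFGAFBFAAABGFGAAABGAFBGFGAFBFAGFGAGAFBGAFBGAFBFBFAAABGAFBGFGAFBFAAABGFGAAABGAFBGFGAFBFAGFGAGAFBAABGFGAAABGAFBGFGAFBFAGFGAGAFBAABGFGAAABGAFBAABGAFBGFGAFBFAAABGAFBGFGAFBFAAABGAFBGFGAFBFAGFGAFBFAGFGAGAFBGAFBGAFBFBFAAABGAFBGFGAFBFAAABGFGAAABGAFBGFGAFBFAGFGAGAFBGAFBGAFBFBFAAABGFGAAABGAFBGAFBGAFBFBFAAABGAFBGFGAFBFAAABGFGAAABGAFBGFGAFBFAGFGAGAFBAABGFGAAABGAFBAABGAFBGFGAFBFAAABGAFBGFGAFBFAAABGAFBGFGAFBFAGFGAFBFAGFGAGAFBGAFBGAFBFBFAAABGFGAAABGAFBGAFBGAFBFBFAAABGAFBGFGAFBFAAABGAFBGFGAFBFAAABGAFBGFGAFBFAGFGAFBFAGFGAGAFBGAFBGAFBFBFAAABGAFBGFGAFBFAAABGFGAAABGAFBGFGAFBFAGFGAGAFBGAFBGAFBFBFAAABGFGAAABGAFBGAFBGAFBFBFAAABGAFBGFGAFBFAAABGFGAAABGAFBGFGAFBFAGFGAGAFBAABGFGAAABGAFBAABGAFBGFGAFBFAGAFBGAFBFBFAAABGFGAAABGAFBGAFBGAFBFBFAAABGAFBGFGAFBFAGAFBGAFBFBFAAABGAFBGFGAFBFAAABGFGAAABGAFBGFGAFBFAGFGAGAFBGAFBGAFBFBFAAABGAFBGFGAFBFAAABGFGAAABGAFBGFGAFBFAGFGAGAFBGAFBGAFBFBFAAABGAFBGFGAFBFAAABGFGAAABGAFBGFGAFBFAGFGAGAFBAABGFGAAABGAFBGFGAFBFAGFGAGAFBAABGFGAAABGAFBAABGAFBGFGAFBFAAABGAFBGFGAFBFAAABGAFBGFGAFBFAGFGAFBFAGFGAGAFBGAFBGAFBFBFAAABGFGAAABGAFBGAFBGAFBFBFAAABGAFBGFGAFBFAAABGAFBGFGAFBFAAABGAFBGFGAFBFAGFGAFBFAGFGAGAFBGAFBGAFBFBFAAABGAFBGFGAFBFAAABGFGAAABGAFBGFGAFBFAGFGAGAFBGAFBGAFBFBFAAABGAFBGFGAFBFAAABGFGAAABGAFBGFGAFBFAGFGAGAFBGAFBGAFBFBFAAABGAFBGFGAFBFAAABGFGAAABGAFBGFGAFBFAGFGAGAFBAABGFGAAABGAFBGFGAFBFAGFGAGAFBAABGFGAAABGAFBAABGAFBGFGAFBFAAABGAFBGFGAFBFAAABGAFBGFGAFBFAGFGAFBFAGFGAGAFBGAFBGAFBFBFAAABGAFBGFGAFBFAAABGFGAAABGAFBGFGAFBFAGFGAGAFBGAFBGAFBFBFAAABGFGAAABGAFBGAFBGAFBFBFAAABGAFBGFGAFBFAAABGFGAAABGAFBGFGAFBFAGFGAGAFBAABGFGAAABGAFBAABGAFBGFGAFBFA
Count of 'F': 405

Answer: 405


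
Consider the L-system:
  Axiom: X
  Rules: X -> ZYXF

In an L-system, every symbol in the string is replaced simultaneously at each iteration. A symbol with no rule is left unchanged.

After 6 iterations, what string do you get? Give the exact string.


Step 0: X
Step 1: ZYXF
Step 2: ZYZYXFF
Step 3: ZYZYZYXFFF
Step 4: ZYZYZYZYXFFFF
Step 5: ZYZYZYZYZYXFFFFF
Step 6: ZYZYZYZYZYZYXFFFFFF

Answer: ZYZYZYZYZYZYXFFFFFF


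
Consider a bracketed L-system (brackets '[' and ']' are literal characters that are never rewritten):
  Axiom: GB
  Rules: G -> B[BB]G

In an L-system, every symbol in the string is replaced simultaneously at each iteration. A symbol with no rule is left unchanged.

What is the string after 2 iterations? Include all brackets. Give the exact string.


Answer: B[BB]B[BB]GB

Derivation:
Step 0: GB
Step 1: B[BB]GB
Step 2: B[BB]B[BB]GB


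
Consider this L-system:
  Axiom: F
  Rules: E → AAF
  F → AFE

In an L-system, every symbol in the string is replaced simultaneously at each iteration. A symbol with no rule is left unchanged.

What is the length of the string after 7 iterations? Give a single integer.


Answer: 107

Derivation:
Step 0: length = 1
Step 1: length = 3
Step 2: length = 7
Step 3: length = 13
Step 4: length = 23
Step 5: length = 39
Step 6: length = 65
Step 7: length = 107


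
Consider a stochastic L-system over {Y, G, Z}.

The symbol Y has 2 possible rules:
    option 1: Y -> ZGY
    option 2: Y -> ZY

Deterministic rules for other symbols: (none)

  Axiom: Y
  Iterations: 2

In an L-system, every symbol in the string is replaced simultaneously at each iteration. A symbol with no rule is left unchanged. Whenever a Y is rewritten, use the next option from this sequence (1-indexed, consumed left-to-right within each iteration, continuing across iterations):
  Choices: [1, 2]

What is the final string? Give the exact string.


Step 0: Y
Step 1: ZGY  (used choices [1])
Step 2: ZGZY  (used choices [2])

Answer: ZGZY


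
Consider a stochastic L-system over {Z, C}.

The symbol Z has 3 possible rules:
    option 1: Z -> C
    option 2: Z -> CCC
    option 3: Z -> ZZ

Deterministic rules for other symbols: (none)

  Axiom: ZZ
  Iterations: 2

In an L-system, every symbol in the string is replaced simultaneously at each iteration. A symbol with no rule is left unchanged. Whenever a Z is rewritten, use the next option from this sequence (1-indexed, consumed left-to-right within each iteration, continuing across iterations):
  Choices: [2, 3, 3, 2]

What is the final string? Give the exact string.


Answer: CCCZZCCC

Derivation:
Step 0: ZZ
Step 1: CCCZZ  (used choices [2, 3])
Step 2: CCCZZCCC  (used choices [3, 2])


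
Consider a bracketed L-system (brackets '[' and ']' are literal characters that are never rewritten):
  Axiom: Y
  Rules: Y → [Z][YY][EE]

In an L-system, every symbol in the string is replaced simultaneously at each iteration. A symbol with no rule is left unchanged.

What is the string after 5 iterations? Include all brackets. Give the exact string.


Answer: [Z][[Z][[Z][[Z][[Z][YY][EE][Z][YY][EE]][EE][Z][[Z][YY][EE][Z][YY][EE]][EE]][EE][Z][[Z][[Z][YY][EE][Z][YY][EE]][EE][Z][[Z][YY][EE][Z][YY][EE]][EE]][EE]][EE][Z][[Z][[Z][[Z][YY][EE][Z][YY][EE]][EE][Z][[Z][YY][EE][Z][YY][EE]][EE]][EE][Z][[Z][[Z][YY][EE][Z][YY][EE]][EE][Z][[Z][YY][EE][Z][YY][EE]][EE]][EE]][EE]][EE]

Derivation:
Step 0: Y
Step 1: [Z][YY][EE]
Step 2: [Z][[Z][YY][EE][Z][YY][EE]][EE]
Step 3: [Z][[Z][[Z][YY][EE][Z][YY][EE]][EE][Z][[Z][YY][EE][Z][YY][EE]][EE]][EE]
Step 4: [Z][[Z][[Z][[Z][YY][EE][Z][YY][EE]][EE][Z][[Z][YY][EE][Z][YY][EE]][EE]][EE][Z][[Z][[Z][YY][EE][Z][YY][EE]][EE][Z][[Z][YY][EE][Z][YY][EE]][EE]][EE]][EE]
Step 5: [Z][[Z][[Z][[Z][[Z][YY][EE][Z][YY][EE]][EE][Z][[Z][YY][EE][Z][YY][EE]][EE]][EE][Z][[Z][[Z][YY][EE][Z][YY][EE]][EE][Z][[Z][YY][EE][Z][YY][EE]][EE]][EE]][EE][Z][[Z][[Z][[Z][YY][EE][Z][YY][EE]][EE][Z][[Z][YY][EE][Z][YY][EE]][EE]][EE][Z][[Z][[Z][YY][EE][Z][YY][EE]][EE][Z][[Z][YY][EE][Z][YY][EE]][EE]][EE]][EE]][EE]


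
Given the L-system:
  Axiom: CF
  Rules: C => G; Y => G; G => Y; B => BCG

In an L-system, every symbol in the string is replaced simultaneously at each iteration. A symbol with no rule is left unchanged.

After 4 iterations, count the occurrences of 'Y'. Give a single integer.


Step 0: CF  (0 'Y')
Step 1: GF  (0 'Y')
Step 2: YF  (1 'Y')
Step 3: GF  (0 'Y')
Step 4: YF  (1 'Y')

Answer: 1


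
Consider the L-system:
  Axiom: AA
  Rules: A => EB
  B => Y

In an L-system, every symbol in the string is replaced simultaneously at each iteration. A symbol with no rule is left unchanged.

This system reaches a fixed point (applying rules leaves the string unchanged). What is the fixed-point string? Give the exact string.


Step 0: AA
Step 1: EBEB
Step 2: EYEY
Step 3: EYEY  (unchanged — fixed point at step 2)

Answer: EYEY
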